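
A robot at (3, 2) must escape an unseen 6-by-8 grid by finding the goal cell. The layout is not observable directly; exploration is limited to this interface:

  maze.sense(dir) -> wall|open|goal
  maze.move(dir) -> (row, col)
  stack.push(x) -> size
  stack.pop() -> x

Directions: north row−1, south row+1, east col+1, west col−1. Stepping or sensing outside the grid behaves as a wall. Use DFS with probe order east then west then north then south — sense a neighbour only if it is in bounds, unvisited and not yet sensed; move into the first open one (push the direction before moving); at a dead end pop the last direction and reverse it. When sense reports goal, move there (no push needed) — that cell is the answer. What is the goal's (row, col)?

[in] sense dir: east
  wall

[in] sense dir: west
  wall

[in] sense dir: north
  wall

[in] sense dir: south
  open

[in] push x: south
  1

[in] move dir: south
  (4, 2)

[in] sense dir: east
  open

[in] push x: east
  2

[in] move dir: east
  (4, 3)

[in] sense dir: east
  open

[in] push x: east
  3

[in] move dir: east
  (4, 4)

[in] sense dir: east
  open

[in] push x: east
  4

[in] move dir: east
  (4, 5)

[in] sense dir: east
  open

[in] push x: east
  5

[in] move dir: east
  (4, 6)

[in] sense dir: east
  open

[in] push x: east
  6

[in] move dir: east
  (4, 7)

[in] sense dir: north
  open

[in] push x: north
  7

[in] move dir: north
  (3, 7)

[in] sense dir: west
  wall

[in] sense dir: north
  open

[in] push x: north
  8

[in] move dir: north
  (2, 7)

[in] sense dir: west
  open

[in] push x: west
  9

[in] move dir: west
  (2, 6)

[in] sense dir: west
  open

[in] push x: west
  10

[in] move dir: west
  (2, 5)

[in] sense dir: west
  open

[in] push x: west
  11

[in] move dir: west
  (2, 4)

[in] sense dir: west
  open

[in] push x: west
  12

[in] move dir: west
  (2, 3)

[in] sense dir: north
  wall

[in] pop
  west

[in] move dir: east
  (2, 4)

[in] sense dir: north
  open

[in] push x: north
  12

[in] move dir: north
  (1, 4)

[in] sense dir: east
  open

[in] push x: east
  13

[in] move dir: east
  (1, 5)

[in] sense dir: east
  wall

[in] sense dir: north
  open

[in] push x: north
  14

[in] move dir: north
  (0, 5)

[in] sense dir: east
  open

[in] push x: east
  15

[in] move dir: east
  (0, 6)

[in] sense dir: east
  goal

[in] move dir: east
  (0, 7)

Answer: (0, 7)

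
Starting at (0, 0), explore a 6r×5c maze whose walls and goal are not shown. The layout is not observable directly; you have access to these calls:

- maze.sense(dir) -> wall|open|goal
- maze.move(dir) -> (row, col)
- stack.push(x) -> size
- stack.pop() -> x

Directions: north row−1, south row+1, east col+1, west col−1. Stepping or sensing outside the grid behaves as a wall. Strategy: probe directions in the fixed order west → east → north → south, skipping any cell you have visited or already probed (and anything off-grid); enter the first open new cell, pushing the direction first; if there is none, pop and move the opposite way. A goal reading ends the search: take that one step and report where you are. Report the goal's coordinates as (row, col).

>>> sense dir=east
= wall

>>> sense dir=south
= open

>>> push x=south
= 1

>>> move dir=south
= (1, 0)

>>> sense dir=east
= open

>>> push x=east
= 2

>>> move dir=east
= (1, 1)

>>> sense dir=east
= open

>>> push x=east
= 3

>>> move dir=east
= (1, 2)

>>> sense dir=east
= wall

>>> sense dir=north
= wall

>>> sense dir=south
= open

>>> push x=south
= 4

>>> move dir=south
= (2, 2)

>>> sense dir=west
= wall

>>> sense dir=east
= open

>>> push x=east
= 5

>>> move dir=east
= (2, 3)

>>> sense dir=east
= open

>>> push x=east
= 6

>>> move dir=east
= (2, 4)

>>> sense dir=north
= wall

>>> sense dir=south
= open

>>> push x=south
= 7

>>> move dir=south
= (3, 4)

>>> sense dir=west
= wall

>>> sense dir=south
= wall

>>> pop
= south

>>> move dir=north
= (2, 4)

>>> pop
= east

>>> move dir=west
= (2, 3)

>>> pop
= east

>>> move dir=west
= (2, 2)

>>> sense dir=south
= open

>>> push x=south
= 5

>>> move dir=south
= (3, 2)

>>> sense dir=west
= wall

>>> sense dir=south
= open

>>> push x=south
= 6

>>> move dir=south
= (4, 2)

>>> sense dir=west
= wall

>>> sense dir=east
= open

>>> push x=east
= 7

>>> move dir=east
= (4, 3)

>>> sense dir=south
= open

>>> push x=south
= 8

>>> move dir=south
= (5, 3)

>>> sense dir=west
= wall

>>> sense dir=east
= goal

>>> move dir=east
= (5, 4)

Answer: (5, 4)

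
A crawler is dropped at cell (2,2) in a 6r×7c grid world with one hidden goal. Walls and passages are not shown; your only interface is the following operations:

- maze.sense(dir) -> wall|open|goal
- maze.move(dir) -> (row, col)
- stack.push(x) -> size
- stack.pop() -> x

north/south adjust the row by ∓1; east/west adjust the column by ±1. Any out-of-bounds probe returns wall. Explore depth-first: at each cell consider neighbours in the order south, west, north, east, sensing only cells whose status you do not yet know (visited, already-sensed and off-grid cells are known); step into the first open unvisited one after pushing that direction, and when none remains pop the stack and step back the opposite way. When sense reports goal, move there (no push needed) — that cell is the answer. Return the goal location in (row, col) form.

~$ sense south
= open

~$ push south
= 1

~$ move south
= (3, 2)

~$ sense south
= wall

~$ sense west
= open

~$ push west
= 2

~$ move west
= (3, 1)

~$ sense south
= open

~$ push south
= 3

~$ move south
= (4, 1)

~$ sense south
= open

~$ push south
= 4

~$ move south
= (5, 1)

~$ sense west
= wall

~$ sense east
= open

~$ push east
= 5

~$ move east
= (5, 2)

~$ sense east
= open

~$ push east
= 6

~$ move east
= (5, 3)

~$ sense north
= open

~$ push north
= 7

~$ move north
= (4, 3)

~$ sense north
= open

~$ push north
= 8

~$ move north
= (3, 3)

~$ sense north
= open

~$ push north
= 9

~$ move north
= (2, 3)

~$ sense north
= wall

~$ sense east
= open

~$ push east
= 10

~$ move east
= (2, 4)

~$ sense south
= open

~$ push south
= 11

~$ move south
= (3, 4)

~$ sense south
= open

~$ push south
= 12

~$ move south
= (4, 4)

~$ sense south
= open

~$ push south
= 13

~$ move south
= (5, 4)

~$ sense east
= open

~$ push east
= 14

~$ move east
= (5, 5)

~$ sense north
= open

~$ push north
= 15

~$ move north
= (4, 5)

~$ sense north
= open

~$ push north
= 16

~$ move north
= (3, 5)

~$ sense north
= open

~$ push north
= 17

~$ move north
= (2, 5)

~$ sense north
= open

~$ push north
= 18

~$ move north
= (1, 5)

~$ sense west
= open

~$ push west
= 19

~$ move west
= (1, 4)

~$ sense north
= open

~$ push north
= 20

~$ move north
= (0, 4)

~$ sense west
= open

~$ push west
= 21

~$ move west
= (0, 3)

~$ sense west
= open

~$ push west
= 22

~$ move west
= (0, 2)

~$ sense south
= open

~$ push south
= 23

~$ move south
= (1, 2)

~$ sense west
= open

~$ push west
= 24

~$ move west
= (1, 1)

~$ sense south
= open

~$ push south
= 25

~$ move south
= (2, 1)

~$ sense west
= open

~$ push west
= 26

~$ move west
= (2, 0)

~$ sense south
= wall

~$ sense north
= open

~$ push north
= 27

~$ move north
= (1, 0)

~$ sense north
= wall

~$ pop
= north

~$ move south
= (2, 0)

~$ pop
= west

~$ move east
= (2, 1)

~$ pop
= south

~$ move north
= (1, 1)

~$ sense north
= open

~$ push north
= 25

~$ move north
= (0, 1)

~$ pop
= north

~$ move south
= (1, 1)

~$ pop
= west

~$ move east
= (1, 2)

~$ pop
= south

~$ move north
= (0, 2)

~$ pop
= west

~$ move east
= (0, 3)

~$ pop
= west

~$ move east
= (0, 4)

~$ sense east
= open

~$ push east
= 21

~$ move east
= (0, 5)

~$ sense east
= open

~$ push east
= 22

~$ move east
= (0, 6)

~$ sense south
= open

~$ push south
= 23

~$ move south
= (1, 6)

~$ sense south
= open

~$ push south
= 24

~$ move south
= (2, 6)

~$ sense south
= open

~$ push south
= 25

~$ move south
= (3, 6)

~$ sense south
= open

~$ push south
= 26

~$ move south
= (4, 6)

~$ sense south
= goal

~$ move south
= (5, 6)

Answer: (5, 6)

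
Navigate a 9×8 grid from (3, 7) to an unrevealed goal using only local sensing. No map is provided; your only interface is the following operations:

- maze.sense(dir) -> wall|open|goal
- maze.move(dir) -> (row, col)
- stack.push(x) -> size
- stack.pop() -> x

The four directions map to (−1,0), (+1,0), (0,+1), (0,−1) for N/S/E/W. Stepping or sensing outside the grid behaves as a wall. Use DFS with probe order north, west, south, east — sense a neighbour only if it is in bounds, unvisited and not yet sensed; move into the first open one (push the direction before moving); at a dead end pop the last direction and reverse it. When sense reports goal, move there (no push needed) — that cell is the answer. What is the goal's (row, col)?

==> sense(dir='north')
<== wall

==> sense(dir='west')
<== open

==> push(x='west')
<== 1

==> move(dir='west')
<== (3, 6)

==> sense(dir='north')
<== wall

==> sense(dir='west')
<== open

==> push(x='west')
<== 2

==> move(dir='west')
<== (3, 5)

==> sense(dir='north')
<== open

==> push(x='north')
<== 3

==> move(dir='north')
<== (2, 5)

==> sense(dir='north')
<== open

==> push(x='north')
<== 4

==> move(dir='north')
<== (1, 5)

==> sense(dir='north')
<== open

==> push(x='north')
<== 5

==> move(dir='north')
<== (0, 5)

==> sense(dir='west')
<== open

==> push(x='west')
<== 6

==> move(dir='west')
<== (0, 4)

==> sense(dir='west')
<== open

==> push(x='west')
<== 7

==> move(dir='west')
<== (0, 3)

==> sense(dir='west')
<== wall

==> sense(dir='south')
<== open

==> push(x='south')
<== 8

==> move(dir='south')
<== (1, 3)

==> sense(dir='west')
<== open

==> push(x='west')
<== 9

==> move(dir='west')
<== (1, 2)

==> sense(dir='west')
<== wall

==> sense(dir='south')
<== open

==> push(x='south')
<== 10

==> move(dir='south')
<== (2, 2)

==> sense(dir='west')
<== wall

==> sense(dir='south')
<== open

==> push(x='south')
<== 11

==> move(dir='south')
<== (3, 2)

==> sense(dir='west')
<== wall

==> sense(dir='south')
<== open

==> push(x='south')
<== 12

==> move(dir='south')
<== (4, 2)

==> sense(dir='west')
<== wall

==> sense(dir='south')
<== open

==> push(x='south')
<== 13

==> move(dir='south')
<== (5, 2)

==> sense(dir='west')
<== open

==> push(x='west')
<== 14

==> move(dir='west')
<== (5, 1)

==> sense(dir='west')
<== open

==> push(x='west')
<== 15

==> move(dir='west')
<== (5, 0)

==> sense(dir='north')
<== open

==> push(x='north')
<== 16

==> move(dir='north')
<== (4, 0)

==> sense(dir='north')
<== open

==> push(x='north')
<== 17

==> move(dir='north')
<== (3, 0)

==> sense(dir='north')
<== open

==> push(x='north')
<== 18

==> move(dir='north')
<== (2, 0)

==> sense(dir='north')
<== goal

==> move(dir='north')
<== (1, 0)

Answer: (1, 0)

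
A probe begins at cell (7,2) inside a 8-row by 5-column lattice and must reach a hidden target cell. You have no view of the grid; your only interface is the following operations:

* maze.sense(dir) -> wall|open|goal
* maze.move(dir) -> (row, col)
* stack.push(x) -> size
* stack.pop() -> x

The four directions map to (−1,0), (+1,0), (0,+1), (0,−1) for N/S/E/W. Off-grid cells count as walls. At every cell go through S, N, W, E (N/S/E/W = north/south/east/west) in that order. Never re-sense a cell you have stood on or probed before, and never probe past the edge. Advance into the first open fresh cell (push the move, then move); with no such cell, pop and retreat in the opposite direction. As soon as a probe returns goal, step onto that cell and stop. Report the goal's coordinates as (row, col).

==> sense(north)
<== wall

==> sense(west)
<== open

==> push(west)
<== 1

==> move(west)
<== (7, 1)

==> sense(north)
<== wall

==> sense(west)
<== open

==> push(west)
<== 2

==> move(west)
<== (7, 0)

==> sense(north)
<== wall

==> pop()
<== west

==> move(east)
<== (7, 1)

==> pop()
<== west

==> move(east)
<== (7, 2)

==> sense(east)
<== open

==> push(east)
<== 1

==> move(east)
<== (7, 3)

==> sense(north)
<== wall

==> sense(east)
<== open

==> push(east)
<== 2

==> move(east)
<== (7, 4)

==> sense(north)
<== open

==> push(north)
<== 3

==> move(north)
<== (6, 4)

==> sense(north)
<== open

==> push(north)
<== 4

==> move(north)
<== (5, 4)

==> sense(north)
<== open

==> push(north)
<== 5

==> move(north)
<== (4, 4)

==> sense(north)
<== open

==> push(north)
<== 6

==> move(north)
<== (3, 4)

==> sense(north)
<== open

==> push(north)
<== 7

==> move(north)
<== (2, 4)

==> sense(north)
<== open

==> push(north)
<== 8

==> move(north)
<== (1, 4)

==> sense(north)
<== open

==> push(north)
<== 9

==> move(north)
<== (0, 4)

==> sense(west)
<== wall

==> pop()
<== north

==> move(south)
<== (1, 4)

==> sense(west)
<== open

==> push(west)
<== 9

==> move(west)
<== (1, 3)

==> sense(south)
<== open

==> push(south)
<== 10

==> move(south)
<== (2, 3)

==> sense(south)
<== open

==> push(south)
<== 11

==> move(south)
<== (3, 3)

==> sense(south)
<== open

==> push(south)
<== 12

==> move(south)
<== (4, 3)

==> sense(south)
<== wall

==> sense(west)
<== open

==> push(west)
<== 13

==> move(west)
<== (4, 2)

==> sense(south)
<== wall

==> sense(north)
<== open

==> push(north)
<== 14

==> move(north)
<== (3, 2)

==> sense(north)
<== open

==> push(north)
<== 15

==> move(north)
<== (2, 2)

==> sense(north)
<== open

==> push(north)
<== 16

==> move(north)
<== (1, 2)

==> sense(north)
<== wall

==> sense(west)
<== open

==> push(west)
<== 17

==> move(west)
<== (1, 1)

==> sense(south)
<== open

==> push(south)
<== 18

==> move(south)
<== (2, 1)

==> sense(south)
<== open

==> push(south)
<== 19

==> move(south)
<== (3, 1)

==> sense(south)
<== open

==> push(south)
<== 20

==> move(south)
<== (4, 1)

==> sense(south)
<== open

==> push(south)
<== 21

==> move(south)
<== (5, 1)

==> sense(west)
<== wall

==> pop()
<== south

==> move(north)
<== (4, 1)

==> sense(west)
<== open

==> push(west)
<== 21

==> move(west)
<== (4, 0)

==> sense(north)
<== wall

==> pop()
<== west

==> move(east)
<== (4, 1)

==> pop()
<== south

==> move(north)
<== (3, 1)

==> pop()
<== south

==> move(north)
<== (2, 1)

==> sense(west)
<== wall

==> pop()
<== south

==> move(north)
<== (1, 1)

==> sense(north)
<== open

==> push(north)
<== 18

==> move(north)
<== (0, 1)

==> sense(west)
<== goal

==> move(west)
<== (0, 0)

Answer: (0, 0)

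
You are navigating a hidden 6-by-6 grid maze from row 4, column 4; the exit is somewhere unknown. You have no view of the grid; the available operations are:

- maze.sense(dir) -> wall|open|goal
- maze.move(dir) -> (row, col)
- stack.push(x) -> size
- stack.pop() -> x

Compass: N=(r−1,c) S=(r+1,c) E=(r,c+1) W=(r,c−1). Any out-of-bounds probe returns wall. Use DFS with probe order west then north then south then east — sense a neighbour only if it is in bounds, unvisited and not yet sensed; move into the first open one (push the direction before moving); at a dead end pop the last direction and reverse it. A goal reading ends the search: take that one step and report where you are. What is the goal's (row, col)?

Step: maze.sense[dir: west]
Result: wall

Step: maze.sense[dir: north]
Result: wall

Step: maze.sense[dir: south]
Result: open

Step: stack.push[x: south]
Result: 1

Step: maze.move[dir: south]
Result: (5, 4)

Step: maze.sense[dir: west]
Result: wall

Step: maze.sense[dir: east]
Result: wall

Step: stack.pop[]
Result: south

Step: maze.move[dir: north]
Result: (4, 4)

Step: maze.sense[dir: east]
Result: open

Step: stack.push[x: east]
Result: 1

Step: maze.move[dir: east]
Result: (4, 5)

Step: maze.sense[dir: north]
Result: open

Step: stack.push[x: north]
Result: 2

Step: maze.move[dir: north]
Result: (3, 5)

Step: maze.sense[dir: north]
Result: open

Step: stack.push[x: north]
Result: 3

Step: maze.move[dir: north]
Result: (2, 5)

Step: maze.sense[dir: west]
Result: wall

Step: maze.sense[dir: north]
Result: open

Step: stack.push[x: north]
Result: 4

Step: maze.move[dir: north]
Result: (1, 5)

Step: maze.sense[dir: west]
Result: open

Step: stack.push[x: west]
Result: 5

Step: maze.move[dir: west]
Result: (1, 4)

Step: maze.sense[dir: west]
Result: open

Step: stack.push[x: west]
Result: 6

Step: maze.move[dir: west]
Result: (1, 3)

Step: maze.sense[dir: west]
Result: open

Step: stack.push[x: west]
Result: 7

Step: maze.move[dir: west]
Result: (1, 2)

Step: maze.sense[dir: west]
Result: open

Step: stack.push[x: west]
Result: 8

Step: maze.move[dir: west]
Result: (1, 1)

Step: maze.sense[dir: west]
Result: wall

Step: maze.sense[dir: north]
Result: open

Step: stack.push[x: north]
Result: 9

Step: maze.move[dir: north]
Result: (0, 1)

Step: maze.sense[dir: west]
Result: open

Step: stack.push[x: west]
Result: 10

Step: maze.move[dir: west]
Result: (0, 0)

Step: stack.pop[]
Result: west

Step: maze.move[dir: east]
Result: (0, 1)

Step: maze.sense[dir: east]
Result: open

Step: stack.push[x: east]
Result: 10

Step: maze.move[dir: east]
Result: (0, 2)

Step: maze.sense[dir: east]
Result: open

Step: stack.push[x: east]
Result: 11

Step: maze.move[dir: east]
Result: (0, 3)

Step: maze.sense[dir: east]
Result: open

Step: stack.push[x: east]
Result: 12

Step: maze.move[dir: east]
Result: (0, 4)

Step: maze.sense[dir: east]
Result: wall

Step: stack.pop[]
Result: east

Step: maze.move[dir: west]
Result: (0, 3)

Step: stack.pop[]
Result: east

Step: maze.move[dir: west]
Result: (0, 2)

Step: stack.pop[]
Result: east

Step: maze.move[dir: west]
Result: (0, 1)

Step: stack.pop[]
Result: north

Step: maze.move[dir: south]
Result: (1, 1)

Step: maze.sense[dir: south]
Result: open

Step: stack.push[x: south]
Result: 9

Step: maze.move[dir: south]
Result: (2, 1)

Step: maze.sense[dir: west]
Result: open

Step: stack.push[x: west]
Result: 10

Step: maze.move[dir: west]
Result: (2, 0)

Step: maze.sense[dir: south]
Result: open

Step: stack.push[x: south]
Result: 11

Step: maze.move[dir: south]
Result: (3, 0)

Step: maze.sense[dir: south]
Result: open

Step: stack.push[x: south]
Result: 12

Step: maze.move[dir: south]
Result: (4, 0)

Step: maze.sense[dir: south]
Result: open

Step: stack.push[x: south]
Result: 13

Step: maze.move[dir: south]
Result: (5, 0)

Step: maze.sense[dir: east]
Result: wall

Step: stack.pop[]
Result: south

Step: maze.move[dir: north]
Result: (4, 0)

Step: maze.sense[dir: east]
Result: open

Step: stack.push[x: east]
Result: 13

Step: maze.move[dir: east]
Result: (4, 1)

Step: maze.sense[dir: north]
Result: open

Step: stack.push[x: north]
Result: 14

Step: maze.move[dir: north]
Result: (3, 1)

Step: maze.sense[dir: east]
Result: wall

Step: stack.pop[]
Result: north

Step: maze.move[dir: south]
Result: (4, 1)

Step: maze.sense[dir: east]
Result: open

Step: stack.push[x: east]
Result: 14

Step: maze.move[dir: east]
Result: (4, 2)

Step: maze.sense[dir: south]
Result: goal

Step: maze.move[dir: south]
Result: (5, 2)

Answer: (5, 2)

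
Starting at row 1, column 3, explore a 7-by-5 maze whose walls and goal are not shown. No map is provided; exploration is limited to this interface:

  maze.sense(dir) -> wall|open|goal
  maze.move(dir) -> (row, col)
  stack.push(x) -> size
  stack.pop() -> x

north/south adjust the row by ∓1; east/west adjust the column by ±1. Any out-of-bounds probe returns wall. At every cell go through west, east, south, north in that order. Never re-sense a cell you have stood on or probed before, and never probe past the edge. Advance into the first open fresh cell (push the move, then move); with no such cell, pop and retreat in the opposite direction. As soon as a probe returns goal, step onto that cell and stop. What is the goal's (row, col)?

I invoke sense with west, and see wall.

I run sense with east, giving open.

Next I call push with east, giving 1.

Invoking move with east, and get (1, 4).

I run sense with south, and get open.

I try push with south, and observe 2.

Calling move with south, giving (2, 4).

Next I call sense with west, — result: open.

Next I call push with west, which returns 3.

Next I call move with west, and see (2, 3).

Then sense with west, — result: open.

I run push with west, yielding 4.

Calling move with west, giving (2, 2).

I try sense with west, and get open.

I run push with west, and see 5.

Next I call move with west, giving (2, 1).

I run sense with west, : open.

I try push with west, which returns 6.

Now I run move with west, and get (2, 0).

I run sense with south, → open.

I run push with south, which returns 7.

Now I run move with south, yielding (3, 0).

I invoke sense with east, : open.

Using push with east, → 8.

Using move with east, → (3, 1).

Using sense with east, and observe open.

I run push with east, and see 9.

I try move with east, which returns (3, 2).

I invoke sense with east, which returns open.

I try push with east, giving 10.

I use move with east, yielding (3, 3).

I run sense with east, → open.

Now I run push with east, : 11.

I run move with east, which returns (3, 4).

Invoking sense with south, which returns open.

Now I run push with south, and observe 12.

I call move with south, which returns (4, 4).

Using sense with west, and observe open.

I try push with west, and see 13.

Calling move with west, and get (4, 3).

Calling sense with west, yielding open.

I try push with west, → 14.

Next I call move with west, giving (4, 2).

I use sense with west, giving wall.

Using sense with south, → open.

Now I run push with south, — result: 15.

Invoking move with south, yielding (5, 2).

I use sense with west, and get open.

Calling push with west, : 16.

Using move with west, — result: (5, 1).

Using sense with west, : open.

Calling push with west, and observe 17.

I use move with west, → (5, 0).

Using sense with south, : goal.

Using move with south, giving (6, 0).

Answer: (6, 0)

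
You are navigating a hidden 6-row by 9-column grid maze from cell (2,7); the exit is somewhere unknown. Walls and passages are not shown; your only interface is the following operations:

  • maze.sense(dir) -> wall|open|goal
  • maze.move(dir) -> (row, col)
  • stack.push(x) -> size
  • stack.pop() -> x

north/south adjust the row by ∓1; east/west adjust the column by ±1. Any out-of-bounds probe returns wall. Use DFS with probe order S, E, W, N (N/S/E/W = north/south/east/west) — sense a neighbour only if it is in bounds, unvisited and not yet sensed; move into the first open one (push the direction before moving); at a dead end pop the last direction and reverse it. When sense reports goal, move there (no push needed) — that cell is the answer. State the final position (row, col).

# maze.sense(dir→south) == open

# stack.push(x→south) == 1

# maze.move(dir→south) == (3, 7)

# maze.sense(dir→south) == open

# stack.push(x→south) == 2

# maze.move(dir→south) == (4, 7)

# maze.sense(dir→south) == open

# stack.push(x→south) == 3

# maze.move(dir→south) == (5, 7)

# maze.sense(dir→east) == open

# stack.push(x→east) == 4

# maze.move(dir→east) == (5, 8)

# maze.sense(dir→north) == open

# stack.push(x→north) == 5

# maze.move(dir→north) == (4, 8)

# maze.sense(dir→north) == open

# stack.push(x→north) == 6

# maze.move(dir→north) == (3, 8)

# maze.sense(dir→north) == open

# stack.push(x→north) == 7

# maze.move(dir→north) == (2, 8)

# maze.sense(dir→north) == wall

# stack.pop() == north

# maze.move(dir→south) == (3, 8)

# stack.pop() == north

# maze.move(dir→south) == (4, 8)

# stack.pop() == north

# maze.move(dir→south) == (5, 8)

# stack.pop() == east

# maze.move(dir→west) == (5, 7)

# maze.sense(dir→west) == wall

# stack.pop() == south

# maze.move(dir→north) == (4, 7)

# maze.sense(dir→west) == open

# stack.push(x→west) == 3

# maze.move(dir→west) == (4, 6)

# maze.sense(dir→west) == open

# stack.push(x→west) == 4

# maze.move(dir→west) == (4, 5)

# maze.sense(dir→south) == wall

# maze.sense(dir→west) == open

# stack.push(x→west) == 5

# maze.move(dir→west) == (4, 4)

# maze.sense(dir→south) == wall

# maze.sense(dir→west) == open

# stack.push(x→west) == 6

# maze.move(dir→west) == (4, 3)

# maze.sense(dir→south) == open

# stack.push(x→south) == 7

# maze.move(dir→south) == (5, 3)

# maze.sense(dir→west) == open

# stack.push(x→west) == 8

# maze.move(dir→west) == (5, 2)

# maze.sense(dir→west) == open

# stack.push(x→west) == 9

# maze.move(dir→west) == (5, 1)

# maze.sense(dir→west) == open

# stack.push(x→west) == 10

# maze.move(dir→west) == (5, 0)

# maze.sense(dir→north) == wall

# stack.pop() == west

# maze.move(dir→east) == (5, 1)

# maze.sense(dir→north) == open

# stack.push(x→north) == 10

# maze.move(dir→north) == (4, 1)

# maze.sense(dir→east) == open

# stack.push(x→east) == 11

# maze.move(dir→east) == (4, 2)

# maze.sense(dir→north) == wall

# stack.pop() == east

# maze.move(dir→west) == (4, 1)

# maze.sense(dir→north) == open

# stack.push(x→north) == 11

# maze.move(dir→north) == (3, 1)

# maze.sense(dir→west) == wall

# maze.sense(dir→north) == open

# stack.push(x→north) == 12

# maze.move(dir→north) == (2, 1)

# maze.sense(dir→east) == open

# stack.push(x→east) == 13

# maze.move(dir→east) == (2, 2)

# maze.sense(dir→east) == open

# stack.push(x→east) == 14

# maze.move(dir→east) == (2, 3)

# maze.sense(dir→south) == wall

# maze.sense(dir→east) == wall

# maze.sense(dir→north) == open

# stack.push(x→north) == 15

# maze.move(dir→north) == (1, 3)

# maze.sense(dir→east) == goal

# maze.move(dir→east) == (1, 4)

Answer: (1, 4)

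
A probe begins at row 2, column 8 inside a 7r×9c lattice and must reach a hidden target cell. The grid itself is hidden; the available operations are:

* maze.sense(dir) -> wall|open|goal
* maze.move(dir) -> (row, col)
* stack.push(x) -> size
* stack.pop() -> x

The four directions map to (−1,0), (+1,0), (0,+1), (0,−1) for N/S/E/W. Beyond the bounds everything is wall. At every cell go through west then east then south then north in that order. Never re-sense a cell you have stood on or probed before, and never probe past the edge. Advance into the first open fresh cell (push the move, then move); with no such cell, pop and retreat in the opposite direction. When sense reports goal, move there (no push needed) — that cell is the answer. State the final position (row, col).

Step: maze.sense[west]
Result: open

Step: stack.push[west]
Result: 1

Step: maze.move[west]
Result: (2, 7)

Step: maze.sense[west]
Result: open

Step: stack.push[west]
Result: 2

Step: maze.move[west]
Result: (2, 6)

Step: maze.sense[west]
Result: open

Step: stack.push[west]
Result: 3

Step: maze.move[west]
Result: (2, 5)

Step: maze.sense[west]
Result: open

Step: stack.push[west]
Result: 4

Step: maze.move[west]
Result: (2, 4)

Step: maze.sense[west]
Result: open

Step: stack.push[west]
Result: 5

Step: maze.move[west]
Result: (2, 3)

Step: maze.sense[west]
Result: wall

Step: maze.sense[south]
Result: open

Step: stack.push[south]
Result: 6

Step: maze.move[south]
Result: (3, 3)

Step: maze.sense[west]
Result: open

Step: stack.push[west]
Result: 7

Step: maze.move[west]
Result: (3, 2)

Step: maze.sense[west]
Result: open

Step: stack.push[west]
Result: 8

Step: maze.move[west]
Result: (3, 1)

Step: maze.sense[west]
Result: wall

Step: maze.sense[south]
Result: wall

Step: maze.sense[north]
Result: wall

Step: stack.pop[]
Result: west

Step: maze.move[east]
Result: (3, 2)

Step: maze.sense[south]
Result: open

Step: stack.push[south]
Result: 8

Step: maze.move[south]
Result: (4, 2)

Step: maze.sense[east]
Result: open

Step: stack.push[east]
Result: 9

Step: maze.move[east]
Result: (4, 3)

Step: maze.sense[east]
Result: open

Step: stack.push[east]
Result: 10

Step: maze.move[east]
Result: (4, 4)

Step: maze.sense[east]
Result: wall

Step: maze.sense[south]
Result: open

Step: stack.push[south]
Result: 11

Step: maze.move[south]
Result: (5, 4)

Step: maze.sense[west]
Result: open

Step: stack.push[west]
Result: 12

Step: maze.move[west]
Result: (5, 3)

Step: maze.sense[west]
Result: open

Step: stack.push[west]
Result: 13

Step: maze.move[west]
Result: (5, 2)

Step: maze.sense[west]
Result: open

Step: stack.push[west]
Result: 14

Step: maze.move[west]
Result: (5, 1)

Step: maze.sense[west]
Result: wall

Step: maze.sense[south]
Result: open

Step: stack.push[south]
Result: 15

Step: maze.move[south]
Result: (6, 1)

Step: maze.sense[west]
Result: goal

Step: maze.move[west]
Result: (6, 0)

Answer: (6, 0)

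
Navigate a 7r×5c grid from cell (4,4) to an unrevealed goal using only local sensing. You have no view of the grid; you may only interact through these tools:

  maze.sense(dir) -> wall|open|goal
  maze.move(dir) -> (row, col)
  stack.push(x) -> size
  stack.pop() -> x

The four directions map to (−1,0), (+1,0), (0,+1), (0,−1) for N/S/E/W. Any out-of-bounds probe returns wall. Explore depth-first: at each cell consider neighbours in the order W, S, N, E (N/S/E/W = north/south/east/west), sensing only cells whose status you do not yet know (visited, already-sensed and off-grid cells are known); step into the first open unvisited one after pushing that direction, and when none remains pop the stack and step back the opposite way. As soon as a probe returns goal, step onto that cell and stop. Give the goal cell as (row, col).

I run sense passing dir=west, — result: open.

Calling push passing x=west, yielding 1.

Then move passing dir=west, which returns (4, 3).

I run sense passing dir=west, : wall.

I run sense passing dir=south, : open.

Now I run push passing x=south, and observe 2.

Calling move passing dir=south, yielding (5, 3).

I run sense passing dir=west, — result: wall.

I try sense passing dir=south, and observe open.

Invoking push passing x=south, giving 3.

I call move passing dir=south, → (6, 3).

Using sense passing dir=west, giving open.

I call push passing x=west, and get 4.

I run move passing dir=west, which returns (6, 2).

I try sense passing dir=west, — result: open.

I run push passing x=west, which returns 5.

I use move passing dir=west, and get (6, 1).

Next I call sense passing dir=west, giving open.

Calling push passing x=west, : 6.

Next I call move passing dir=west, giving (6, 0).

Using sense passing dir=north, → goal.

Using move passing dir=north, and get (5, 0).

Answer: (5, 0)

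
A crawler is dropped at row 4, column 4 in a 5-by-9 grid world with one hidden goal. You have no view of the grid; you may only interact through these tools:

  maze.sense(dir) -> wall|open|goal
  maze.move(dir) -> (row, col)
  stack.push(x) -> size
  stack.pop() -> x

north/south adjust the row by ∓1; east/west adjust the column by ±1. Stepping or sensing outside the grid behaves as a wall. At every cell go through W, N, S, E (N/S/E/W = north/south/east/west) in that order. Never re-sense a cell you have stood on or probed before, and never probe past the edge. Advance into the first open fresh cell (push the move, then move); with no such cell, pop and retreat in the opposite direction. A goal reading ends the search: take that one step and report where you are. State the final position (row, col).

==> maze.sense(dir='west')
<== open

==> stack.push(x='west')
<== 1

==> maze.move(dir='west')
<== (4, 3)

==> maze.sense(dir='west')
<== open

==> stack.push(x='west')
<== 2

==> maze.move(dir='west')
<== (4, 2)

==> maze.sense(dir='west')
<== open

==> stack.push(x='west')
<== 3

==> maze.move(dir='west')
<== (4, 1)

==> maze.sense(dir='west')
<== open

==> stack.push(x='west')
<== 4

==> maze.move(dir='west')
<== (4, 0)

==> maze.sense(dir='north')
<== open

==> stack.push(x='north')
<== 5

==> maze.move(dir='north')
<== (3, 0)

==> maze.sense(dir='north')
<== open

==> stack.push(x='north')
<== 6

==> maze.move(dir='north')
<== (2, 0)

==> maze.sense(dir='north')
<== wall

==> maze.sense(dir='east')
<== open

==> stack.push(x='east')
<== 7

==> maze.move(dir='east')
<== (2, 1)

==> maze.sense(dir='north')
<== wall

==> maze.sense(dir='south')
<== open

==> stack.push(x='south')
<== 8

==> maze.move(dir='south')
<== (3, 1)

==> maze.sense(dir='east')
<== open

==> stack.push(x='east')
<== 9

==> maze.move(dir='east')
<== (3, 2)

==> maze.sense(dir='north')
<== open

==> stack.push(x='north')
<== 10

==> maze.move(dir='north')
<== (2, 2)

==> maze.sense(dir='north')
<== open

==> stack.push(x='north')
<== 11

==> maze.move(dir='north')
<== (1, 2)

==> maze.sense(dir='north')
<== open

==> stack.push(x='north')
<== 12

==> maze.move(dir='north')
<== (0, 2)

==> maze.sense(dir='west')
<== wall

==> maze.sense(dir='east')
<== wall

==> stack.pop()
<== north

==> maze.move(dir='south')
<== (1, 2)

==> maze.sense(dir='east')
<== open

==> stack.push(x='east')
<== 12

==> maze.move(dir='east')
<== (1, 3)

==> maze.sense(dir='south')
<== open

==> stack.push(x='south')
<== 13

==> maze.move(dir='south')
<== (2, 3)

==> maze.sense(dir='south')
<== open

==> stack.push(x='south')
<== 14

==> maze.move(dir='south')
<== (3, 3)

==> maze.sense(dir='east')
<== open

==> stack.push(x='east')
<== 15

==> maze.move(dir='east')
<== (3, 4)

==> maze.sense(dir='north')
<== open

==> stack.push(x='north')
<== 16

==> maze.move(dir='north')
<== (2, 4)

==> maze.sense(dir='north')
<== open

==> stack.push(x='north')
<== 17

==> maze.move(dir='north')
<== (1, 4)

==> maze.sense(dir='north')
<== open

==> stack.push(x='north')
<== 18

==> maze.move(dir='north')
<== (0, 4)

==> maze.sense(dir='east')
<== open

==> stack.push(x='east')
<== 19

==> maze.move(dir='east')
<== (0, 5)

==> maze.sense(dir='south')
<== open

==> stack.push(x='south')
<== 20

==> maze.move(dir='south')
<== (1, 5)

==> maze.sense(dir='south')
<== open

==> stack.push(x='south')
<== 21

==> maze.move(dir='south')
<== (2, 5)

==> maze.sense(dir='south')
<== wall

==> maze.sense(dir='east')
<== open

==> stack.push(x='east')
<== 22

==> maze.move(dir='east')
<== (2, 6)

==> maze.sense(dir='north')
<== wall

==> maze.sense(dir='south')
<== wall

==> maze.sense(dir='east')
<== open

==> stack.push(x='east')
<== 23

==> maze.move(dir='east')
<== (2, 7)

==> maze.sense(dir='north')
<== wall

==> maze.sense(dir='south')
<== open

==> stack.push(x='south')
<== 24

==> maze.move(dir='south')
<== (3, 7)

==> maze.sense(dir='south')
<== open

==> stack.push(x='south')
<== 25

==> maze.move(dir='south')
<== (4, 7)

==> maze.sense(dir='west')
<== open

==> stack.push(x='west')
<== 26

==> maze.move(dir='west')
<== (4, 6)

==> maze.sense(dir='west')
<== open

==> stack.push(x='west')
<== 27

==> maze.move(dir='west')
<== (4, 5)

==> stack.pop()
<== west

==> maze.move(dir='east')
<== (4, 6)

==> stack.pop()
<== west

==> maze.move(dir='east')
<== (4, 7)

==> maze.sense(dir='east')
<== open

==> stack.push(x='east')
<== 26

==> maze.move(dir='east')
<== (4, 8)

==> maze.sense(dir='north')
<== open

==> stack.push(x='north')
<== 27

==> maze.move(dir='north')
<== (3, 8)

==> maze.sense(dir='north')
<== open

==> stack.push(x='north')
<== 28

==> maze.move(dir='north')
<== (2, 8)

==> maze.sense(dir='north')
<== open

==> stack.push(x='north')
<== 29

==> maze.move(dir='north')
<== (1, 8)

==> maze.sense(dir='north')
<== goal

==> maze.move(dir='north')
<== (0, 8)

Answer: (0, 8)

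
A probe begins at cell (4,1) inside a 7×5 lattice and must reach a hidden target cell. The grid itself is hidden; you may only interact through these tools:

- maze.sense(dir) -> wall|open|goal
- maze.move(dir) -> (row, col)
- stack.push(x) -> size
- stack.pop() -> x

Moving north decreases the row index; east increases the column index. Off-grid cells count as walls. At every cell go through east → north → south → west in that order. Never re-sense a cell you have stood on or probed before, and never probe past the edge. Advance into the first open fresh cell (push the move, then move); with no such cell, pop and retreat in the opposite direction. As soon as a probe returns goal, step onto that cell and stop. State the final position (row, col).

==> sense(dir='east')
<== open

==> push(x='east')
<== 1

==> move(dir='east')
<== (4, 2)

==> sense(dir='east')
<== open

==> push(x='east')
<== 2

==> move(dir='east')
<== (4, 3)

==> sense(dir='east')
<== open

==> push(x='east')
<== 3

==> move(dir='east')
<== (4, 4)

==> sense(dir='north')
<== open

==> push(x='north')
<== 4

==> move(dir='north')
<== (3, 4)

==> sense(dir='north')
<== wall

==> sense(dir='west')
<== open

==> push(x='west')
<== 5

==> move(dir='west')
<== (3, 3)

==> sense(dir='north')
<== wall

==> sense(dir='west')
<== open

==> push(x='west')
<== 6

==> move(dir='west')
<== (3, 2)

==> sense(dir='north')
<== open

==> push(x='north')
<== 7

==> move(dir='north')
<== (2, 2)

==> sense(dir='north')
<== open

==> push(x='north')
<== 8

==> move(dir='north')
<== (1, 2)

==> sense(dir='east')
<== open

==> push(x='east')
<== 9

==> move(dir='east')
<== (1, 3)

==> sense(dir='east')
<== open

==> push(x='east')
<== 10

==> move(dir='east')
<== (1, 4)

==> sense(dir='north')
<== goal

==> move(dir='north')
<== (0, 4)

Answer: (0, 4)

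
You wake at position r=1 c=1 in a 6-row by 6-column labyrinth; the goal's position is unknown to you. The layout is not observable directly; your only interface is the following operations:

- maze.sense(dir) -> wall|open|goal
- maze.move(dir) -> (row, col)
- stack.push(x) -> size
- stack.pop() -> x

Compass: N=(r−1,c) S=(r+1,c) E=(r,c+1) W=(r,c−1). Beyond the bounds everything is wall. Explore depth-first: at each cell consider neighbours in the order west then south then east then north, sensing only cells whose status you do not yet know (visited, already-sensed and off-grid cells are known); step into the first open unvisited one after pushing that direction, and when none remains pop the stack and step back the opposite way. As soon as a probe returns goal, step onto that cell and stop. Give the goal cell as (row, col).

CALL sense[dir→west]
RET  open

CALL push[x→west]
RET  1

CALL move[dir→west]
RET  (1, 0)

CALL sense[dir→south]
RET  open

CALL push[x→south]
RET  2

CALL move[dir→south]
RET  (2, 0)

CALL sense[dir→south]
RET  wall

CALL sense[dir→east]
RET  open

CALL push[x→east]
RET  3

CALL move[dir→east]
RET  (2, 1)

CALL sense[dir→south]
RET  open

CALL push[x→south]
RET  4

CALL move[dir→south]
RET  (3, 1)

CALL sense[dir→south]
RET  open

CALL push[x→south]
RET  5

CALL move[dir→south]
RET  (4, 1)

CALL sense[dir→west]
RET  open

CALL push[x→west]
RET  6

CALL move[dir→west]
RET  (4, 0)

CALL sense[dir→south]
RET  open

CALL push[x→south]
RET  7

CALL move[dir→south]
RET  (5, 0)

CALL sense[dir→east]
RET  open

CALL push[x→east]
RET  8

CALL move[dir→east]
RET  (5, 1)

CALL sense[dir→east]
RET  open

CALL push[x→east]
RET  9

CALL move[dir→east]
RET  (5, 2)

CALL sense[dir→east]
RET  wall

CALL sense[dir→north]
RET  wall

CALL pop[]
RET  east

CALL move[dir→west]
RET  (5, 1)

CALL pop[]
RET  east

CALL move[dir→west]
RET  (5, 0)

CALL pop[]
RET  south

CALL move[dir→north]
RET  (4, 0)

CALL pop[]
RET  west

CALL move[dir→east]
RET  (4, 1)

CALL pop[]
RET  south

CALL move[dir→north]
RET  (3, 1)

CALL sense[dir→east]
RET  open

CALL push[x→east]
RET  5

CALL move[dir→east]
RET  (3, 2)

CALL sense[dir→east]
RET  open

CALL push[x→east]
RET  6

CALL move[dir→east]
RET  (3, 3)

CALL sense[dir→south]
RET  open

CALL push[x→south]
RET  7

CALL move[dir→south]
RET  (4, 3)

CALL sense[dir→east]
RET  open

CALL push[x→east]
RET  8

CALL move[dir→east]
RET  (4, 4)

CALL sense[dir→south]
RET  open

CALL push[x→south]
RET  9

CALL move[dir→south]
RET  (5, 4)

CALL sense[dir→east]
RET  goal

CALL move[dir→east]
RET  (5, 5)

Answer: (5, 5)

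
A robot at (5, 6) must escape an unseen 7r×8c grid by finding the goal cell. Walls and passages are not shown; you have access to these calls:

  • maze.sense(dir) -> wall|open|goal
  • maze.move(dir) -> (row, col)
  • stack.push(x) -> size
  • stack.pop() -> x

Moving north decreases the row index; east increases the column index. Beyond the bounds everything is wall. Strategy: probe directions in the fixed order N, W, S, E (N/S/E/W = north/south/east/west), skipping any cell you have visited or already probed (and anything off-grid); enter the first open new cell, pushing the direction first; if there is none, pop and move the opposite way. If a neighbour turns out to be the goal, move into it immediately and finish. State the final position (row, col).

# maze.sense(north) ~> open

# stack.push(north) ~> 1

# maze.move(north) ~> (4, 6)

# maze.sense(north) ~> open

# stack.push(north) ~> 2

# maze.move(north) ~> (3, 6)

# maze.sense(north) ~> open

# stack.push(north) ~> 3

# maze.move(north) ~> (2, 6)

# maze.sense(north) ~> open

# stack.push(north) ~> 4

# maze.move(north) ~> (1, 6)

# maze.sense(north) ~> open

# stack.push(north) ~> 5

# maze.move(north) ~> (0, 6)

# maze.sense(west) ~> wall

# maze.sense(east) ~> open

# stack.push(east) ~> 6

# maze.move(east) ~> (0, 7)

# maze.sense(south) ~> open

# stack.push(south) ~> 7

# maze.move(south) ~> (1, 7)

# maze.sense(south) ~> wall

# stack.pop() ~> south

# maze.move(north) ~> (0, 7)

# stack.pop() ~> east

# maze.move(west) ~> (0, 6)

# stack.pop() ~> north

# maze.move(south) ~> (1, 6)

# maze.sense(west) ~> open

# stack.push(west) ~> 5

# maze.move(west) ~> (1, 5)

# maze.sense(west) ~> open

# stack.push(west) ~> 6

# maze.move(west) ~> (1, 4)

# maze.sense(north) ~> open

# stack.push(north) ~> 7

# maze.move(north) ~> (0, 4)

# maze.sense(west) ~> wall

# stack.pop() ~> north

# maze.move(south) ~> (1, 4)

# maze.sense(west) ~> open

# stack.push(west) ~> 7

# maze.move(west) ~> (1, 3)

# maze.sense(west) ~> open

# stack.push(west) ~> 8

# maze.move(west) ~> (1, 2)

# maze.sense(north) ~> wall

# maze.sense(west) ~> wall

# maze.sense(south) ~> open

# stack.push(south) ~> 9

# maze.move(south) ~> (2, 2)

# maze.sense(west) ~> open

# stack.push(west) ~> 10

# maze.move(west) ~> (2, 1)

# maze.sense(west) ~> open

# stack.push(west) ~> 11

# maze.move(west) ~> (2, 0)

# maze.sense(north) ~> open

# stack.push(north) ~> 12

# maze.move(north) ~> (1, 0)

# maze.sense(north) ~> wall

# stack.pop() ~> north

# maze.move(south) ~> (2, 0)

# maze.sense(south) ~> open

# stack.push(south) ~> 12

# maze.move(south) ~> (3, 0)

# maze.sense(south) ~> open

# stack.push(south) ~> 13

# maze.move(south) ~> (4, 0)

# maze.sense(south) ~> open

# stack.push(south) ~> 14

# maze.move(south) ~> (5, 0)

# maze.sense(south) ~> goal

# maze.move(south) ~> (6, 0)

Answer: (6, 0)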